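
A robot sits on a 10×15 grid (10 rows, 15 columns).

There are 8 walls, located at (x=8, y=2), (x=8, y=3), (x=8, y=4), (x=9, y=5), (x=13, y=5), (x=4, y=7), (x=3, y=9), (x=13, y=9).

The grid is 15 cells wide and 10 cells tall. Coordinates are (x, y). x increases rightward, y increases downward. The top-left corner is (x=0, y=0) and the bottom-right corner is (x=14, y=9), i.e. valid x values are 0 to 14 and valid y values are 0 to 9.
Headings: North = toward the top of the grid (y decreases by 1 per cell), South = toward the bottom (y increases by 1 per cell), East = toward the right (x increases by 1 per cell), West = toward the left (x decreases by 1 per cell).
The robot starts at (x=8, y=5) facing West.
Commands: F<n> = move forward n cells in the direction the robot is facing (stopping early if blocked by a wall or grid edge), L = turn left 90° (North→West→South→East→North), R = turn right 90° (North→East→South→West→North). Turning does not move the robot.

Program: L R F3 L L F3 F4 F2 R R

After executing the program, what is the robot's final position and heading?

Answer: Final position: (x=8, y=5), facing West

Derivation:
Start: (x=8, y=5), facing West
  L: turn left, now facing South
  R: turn right, now facing West
  F3: move forward 3, now at (x=5, y=5)
  L: turn left, now facing South
  L: turn left, now facing East
  F3: move forward 3, now at (x=8, y=5)
  F4: move forward 0/4 (blocked), now at (x=8, y=5)
  F2: move forward 0/2 (blocked), now at (x=8, y=5)
  R: turn right, now facing South
  R: turn right, now facing West
Final: (x=8, y=5), facing West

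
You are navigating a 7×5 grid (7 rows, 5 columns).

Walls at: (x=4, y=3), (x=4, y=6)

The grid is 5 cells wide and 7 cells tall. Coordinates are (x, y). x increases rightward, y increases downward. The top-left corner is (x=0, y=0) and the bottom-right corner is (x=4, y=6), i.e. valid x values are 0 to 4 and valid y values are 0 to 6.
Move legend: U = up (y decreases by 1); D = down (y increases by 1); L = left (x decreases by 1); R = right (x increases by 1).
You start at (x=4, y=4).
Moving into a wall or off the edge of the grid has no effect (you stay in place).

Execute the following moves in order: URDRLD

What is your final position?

Answer: Final position: (x=3, y=6)

Derivation:
Start: (x=4, y=4)
  U (up): blocked, stay at (x=4, y=4)
  R (right): blocked, stay at (x=4, y=4)
  D (down): (x=4, y=4) -> (x=4, y=5)
  R (right): blocked, stay at (x=4, y=5)
  L (left): (x=4, y=5) -> (x=3, y=5)
  D (down): (x=3, y=5) -> (x=3, y=6)
Final: (x=3, y=6)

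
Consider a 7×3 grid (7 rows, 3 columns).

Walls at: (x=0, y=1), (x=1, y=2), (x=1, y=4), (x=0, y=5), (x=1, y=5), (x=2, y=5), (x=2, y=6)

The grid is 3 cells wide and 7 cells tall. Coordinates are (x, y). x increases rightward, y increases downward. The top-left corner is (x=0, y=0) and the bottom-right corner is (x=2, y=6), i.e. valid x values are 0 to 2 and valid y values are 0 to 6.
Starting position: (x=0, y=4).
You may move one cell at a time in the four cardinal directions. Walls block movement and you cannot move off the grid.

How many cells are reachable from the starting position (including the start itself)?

BFS flood-fill from (x=0, y=4):
  Distance 0: (x=0, y=4)
  Distance 1: (x=0, y=3)
  Distance 2: (x=0, y=2), (x=1, y=3)
  Distance 3: (x=2, y=3)
  Distance 4: (x=2, y=2), (x=2, y=4)
  Distance 5: (x=2, y=1)
  Distance 6: (x=2, y=0), (x=1, y=1)
  Distance 7: (x=1, y=0)
  Distance 8: (x=0, y=0)
Total reachable: 12 (grid has 14 open cells total)

Answer: Reachable cells: 12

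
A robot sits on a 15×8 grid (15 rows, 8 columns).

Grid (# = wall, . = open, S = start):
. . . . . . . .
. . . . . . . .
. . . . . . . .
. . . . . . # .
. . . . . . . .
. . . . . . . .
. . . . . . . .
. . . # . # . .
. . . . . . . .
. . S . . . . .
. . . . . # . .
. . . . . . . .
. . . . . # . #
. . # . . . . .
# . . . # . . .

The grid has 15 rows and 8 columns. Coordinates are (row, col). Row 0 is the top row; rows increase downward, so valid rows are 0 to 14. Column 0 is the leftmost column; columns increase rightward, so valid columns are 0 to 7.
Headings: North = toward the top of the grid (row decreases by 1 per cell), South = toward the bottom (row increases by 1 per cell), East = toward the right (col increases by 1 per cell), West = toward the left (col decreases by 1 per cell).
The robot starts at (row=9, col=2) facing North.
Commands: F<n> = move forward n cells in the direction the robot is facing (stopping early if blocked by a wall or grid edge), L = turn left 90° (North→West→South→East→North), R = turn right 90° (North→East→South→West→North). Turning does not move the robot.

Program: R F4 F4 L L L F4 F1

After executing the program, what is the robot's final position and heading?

Answer: Final position: (row=11, col=7), facing South

Derivation:
Start: (row=9, col=2), facing North
  R: turn right, now facing East
  F4: move forward 4, now at (row=9, col=6)
  F4: move forward 1/4 (blocked), now at (row=9, col=7)
  L: turn left, now facing North
  L: turn left, now facing West
  L: turn left, now facing South
  F4: move forward 2/4 (blocked), now at (row=11, col=7)
  F1: move forward 0/1 (blocked), now at (row=11, col=7)
Final: (row=11, col=7), facing South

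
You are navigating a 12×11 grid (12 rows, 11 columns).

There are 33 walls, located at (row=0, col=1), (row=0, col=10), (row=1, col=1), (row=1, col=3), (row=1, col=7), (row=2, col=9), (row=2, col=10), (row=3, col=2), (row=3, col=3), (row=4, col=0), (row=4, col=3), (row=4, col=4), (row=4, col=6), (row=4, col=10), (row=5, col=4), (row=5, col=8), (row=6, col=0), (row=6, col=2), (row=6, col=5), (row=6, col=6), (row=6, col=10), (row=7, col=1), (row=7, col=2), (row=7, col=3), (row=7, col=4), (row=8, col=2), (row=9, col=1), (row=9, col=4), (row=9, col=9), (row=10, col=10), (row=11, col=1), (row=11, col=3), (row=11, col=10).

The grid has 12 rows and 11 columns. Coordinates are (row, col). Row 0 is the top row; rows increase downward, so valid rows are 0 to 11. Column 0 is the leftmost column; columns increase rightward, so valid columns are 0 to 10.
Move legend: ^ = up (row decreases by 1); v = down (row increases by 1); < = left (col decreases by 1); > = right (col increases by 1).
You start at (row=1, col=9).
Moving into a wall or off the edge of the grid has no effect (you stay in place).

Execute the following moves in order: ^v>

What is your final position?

Answer: Final position: (row=1, col=10)

Derivation:
Start: (row=1, col=9)
  ^ (up): (row=1, col=9) -> (row=0, col=9)
  v (down): (row=0, col=9) -> (row=1, col=9)
  > (right): (row=1, col=9) -> (row=1, col=10)
Final: (row=1, col=10)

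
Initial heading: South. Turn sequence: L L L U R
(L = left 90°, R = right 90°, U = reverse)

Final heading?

Answer: Final heading: South

Derivation:
Start: South
  L (left (90° counter-clockwise)) -> East
  L (left (90° counter-clockwise)) -> North
  L (left (90° counter-clockwise)) -> West
  U (U-turn (180°)) -> East
  R (right (90° clockwise)) -> South
Final: South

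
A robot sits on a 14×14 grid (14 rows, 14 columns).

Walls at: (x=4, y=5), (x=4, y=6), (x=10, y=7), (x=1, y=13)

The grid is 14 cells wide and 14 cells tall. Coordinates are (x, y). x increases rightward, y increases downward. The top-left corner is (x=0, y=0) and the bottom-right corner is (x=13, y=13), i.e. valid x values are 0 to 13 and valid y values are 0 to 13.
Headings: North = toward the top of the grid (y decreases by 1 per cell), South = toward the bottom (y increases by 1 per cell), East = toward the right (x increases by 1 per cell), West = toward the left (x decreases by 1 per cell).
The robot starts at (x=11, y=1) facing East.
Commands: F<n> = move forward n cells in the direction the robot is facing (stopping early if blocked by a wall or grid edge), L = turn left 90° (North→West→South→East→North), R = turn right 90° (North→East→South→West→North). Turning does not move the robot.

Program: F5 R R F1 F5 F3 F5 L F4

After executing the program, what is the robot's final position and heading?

Answer: Final position: (x=0, y=5), facing South

Derivation:
Start: (x=11, y=1), facing East
  F5: move forward 2/5 (blocked), now at (x=13, y=1)
  R: turn right, now facing South
  R: turn right, now facing West
  F1: move forward 1, now at (x=12, y=1)
  F5: move forward 5, now at (x=7, y=1)
  F3: move forward 3, now at (x=4, y=1)
  F5: move forward 4/5 (blocked), now at (x=0, y=1)
  L: turn left, now facing South
  F4: move forward 4, now at (x=0, y=5)
Final: (x=0, y=5), facing South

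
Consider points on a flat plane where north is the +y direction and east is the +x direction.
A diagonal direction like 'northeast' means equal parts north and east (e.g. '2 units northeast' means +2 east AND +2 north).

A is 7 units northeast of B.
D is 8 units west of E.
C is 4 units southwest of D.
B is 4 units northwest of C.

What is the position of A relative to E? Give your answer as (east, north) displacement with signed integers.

Place E at the origin (east=0, north=0).
  D is 8 units west of E: delta (east=-8, north=+0); D at (east=-8, north=0).
  C is 4 units southwest of D: delta (east=-4, north=-4); C at (east=-12, north=-4).
  B is 4 units northwest of C: delta (east=-4, north=+4); B at (east=-16, north=0).
  A is 7 units northeast of B: delta (east=+7, north=+7); A at (east=-9, north=7).
Therefore A relative to E: (east=-9, north=7).

Answer: A is at (east=-9, north=7) relative to E.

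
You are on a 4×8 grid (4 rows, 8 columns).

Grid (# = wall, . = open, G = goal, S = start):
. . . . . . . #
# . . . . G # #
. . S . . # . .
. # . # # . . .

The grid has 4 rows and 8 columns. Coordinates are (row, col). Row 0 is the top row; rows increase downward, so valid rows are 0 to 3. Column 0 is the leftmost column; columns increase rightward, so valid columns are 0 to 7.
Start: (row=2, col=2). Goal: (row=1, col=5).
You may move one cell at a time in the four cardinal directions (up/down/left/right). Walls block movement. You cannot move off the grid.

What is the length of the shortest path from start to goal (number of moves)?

BFS from (row=2, col=2) until reaching (row=1, col=5):
  Distance 0: (row=2, col=2)
  Distance 1: (row=1, col=2), (row=2, col=1), (row=2, col=3), (row=3, col=2)
  Distance 2: (row=0, col=2), (row=1, col=1), (row=1, col=3), (row=2, col=0), (row=2, col=4)
  Distance 3: (row=0, col=1), (row=0, col=3), (row=1, col=4), (row=3, col=0)
  Distance 4: (row=0, col=0), (row=0, col=4), (row=1, col=5)  <- goal reached here
One shortest path (4 moves): (row=2, col=2) -> (row=2, col=3) -> (row=2, col=4) -> (row=1, col=4) -> (row=1, col=5)

Answer: Shortest path length: 4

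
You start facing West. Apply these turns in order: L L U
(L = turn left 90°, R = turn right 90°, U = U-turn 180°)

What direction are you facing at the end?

Answer: Final heading: West

Derivation:
Start: West
  L (left (90° counter-clockwise)) -> South
  L (left (90° counter-clockwise)) -> East
  U (U-turn (180°)) -> West
Final: West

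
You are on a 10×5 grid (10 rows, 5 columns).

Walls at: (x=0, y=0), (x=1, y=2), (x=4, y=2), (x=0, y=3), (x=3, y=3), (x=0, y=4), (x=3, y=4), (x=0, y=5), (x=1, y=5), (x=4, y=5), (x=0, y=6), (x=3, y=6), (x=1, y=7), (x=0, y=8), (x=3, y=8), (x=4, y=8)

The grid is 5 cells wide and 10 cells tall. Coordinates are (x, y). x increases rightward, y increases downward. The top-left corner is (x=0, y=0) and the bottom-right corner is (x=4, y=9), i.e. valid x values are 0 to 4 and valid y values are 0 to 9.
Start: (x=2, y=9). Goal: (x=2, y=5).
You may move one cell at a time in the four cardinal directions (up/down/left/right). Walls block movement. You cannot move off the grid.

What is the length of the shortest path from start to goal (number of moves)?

BFS from (x=2, y=9) until reaching (x=2, y=5):
  Distance 0: (x=2, y=9)
  Distance 1: (x=2, y=8), (x=1, y=9), (x=3, y=9)
  Distance 2: (x=2, y=7), (x=1, y=8), (x=0, y=9), (x=4, y=9)
  Distance 3: (x=2, y=6), (x=3, y=7)
  Distance 4: (x=2, y=5), (x=1, y=6), (x=4, y=7)  <- goal reached here
One shortest path (4 moves): (x=2, y=9) -> (x=2, y=8) -> (x=2, y=7) -> (x=2, y=6) -> (x=2, y=5)

Answer: Shortest path length: 4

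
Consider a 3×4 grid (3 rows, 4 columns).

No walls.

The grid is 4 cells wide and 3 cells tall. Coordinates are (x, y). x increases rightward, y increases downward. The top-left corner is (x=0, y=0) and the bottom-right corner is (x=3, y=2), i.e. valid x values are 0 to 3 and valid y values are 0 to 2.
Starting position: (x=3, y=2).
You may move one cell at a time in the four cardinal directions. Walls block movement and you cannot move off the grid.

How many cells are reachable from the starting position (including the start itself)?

Answer: Reachable cells: 12

Derivation:
BFS flood-fill from (x=3, y=2):
  Distance 0: (x=3, y=2)
  Distance 1: (x=3, y=1), (x=2, y=2)
  Distance 2: (x=3, y=0), (x=2, y=1), (x=1, y=2)
  Distance 3: (x=2, y=0), (x=1, y=1), (x=0, y=2)
  Distance 4: (x=1, y=0), (x=0, y=1)
  Distance 5: (x=0, y=0)
Total reachable: 12 (grid has 12 open cells total)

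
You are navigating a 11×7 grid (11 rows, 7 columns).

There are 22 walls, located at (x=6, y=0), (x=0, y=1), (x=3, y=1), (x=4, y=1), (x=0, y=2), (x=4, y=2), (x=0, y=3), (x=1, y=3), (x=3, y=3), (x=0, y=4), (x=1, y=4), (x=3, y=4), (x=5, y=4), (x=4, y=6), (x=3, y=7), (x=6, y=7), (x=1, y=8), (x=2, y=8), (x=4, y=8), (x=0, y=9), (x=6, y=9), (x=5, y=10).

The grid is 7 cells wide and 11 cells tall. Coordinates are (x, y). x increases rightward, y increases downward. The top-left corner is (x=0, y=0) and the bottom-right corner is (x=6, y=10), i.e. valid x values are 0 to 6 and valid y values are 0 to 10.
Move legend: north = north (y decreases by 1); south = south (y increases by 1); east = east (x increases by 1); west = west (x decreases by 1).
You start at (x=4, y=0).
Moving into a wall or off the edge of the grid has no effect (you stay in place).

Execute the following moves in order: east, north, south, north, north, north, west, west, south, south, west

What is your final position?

Start: (x=4, y=0)
  east (east): (x=4, y=0) -> (x=5, y=0)
  north (north): blocked, stay at (x=5, y=0)
  south (south): (x=5, y=0) -> (x=5, y=1)
  north (north): (x=5, y=1) -> (x=5, y=0)
  north (north): blocked, stay at (x=5, y=0)
  north (north): blocked, stay at (x=5, y=0)
  west (west): (x=5, y=0) -> (x=4, y=0)
  west (west): (x=4, y=0) -> (x=3, y=0)
  south (south): blocked, stay at (x=3, y=0)
  south (south): blocked, stay at (x=3, y=0)
  west (west): (x=3, y=0) -> (x=2, y=0)
Final: (x=2, y=0)

Answer: Final position: (x=2, y=0)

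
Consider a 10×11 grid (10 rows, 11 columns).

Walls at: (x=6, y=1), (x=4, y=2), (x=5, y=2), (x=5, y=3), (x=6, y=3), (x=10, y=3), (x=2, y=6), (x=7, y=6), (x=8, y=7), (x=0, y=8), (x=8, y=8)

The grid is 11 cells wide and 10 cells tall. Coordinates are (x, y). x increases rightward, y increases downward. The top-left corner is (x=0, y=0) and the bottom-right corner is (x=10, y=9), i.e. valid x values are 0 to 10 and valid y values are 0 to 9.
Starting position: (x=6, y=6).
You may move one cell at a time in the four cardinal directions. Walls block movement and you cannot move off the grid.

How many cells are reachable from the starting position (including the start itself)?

Answer: Reachable cells: 99

Derivation:
BFS flood-fill from (x=6, y=6):
  Distance 0: (x=6, y=6)
  Distance 1: (x=6, y=5), (x=5, y=6), (x=6, y=7)
  Distance 2: (x=6, y=4), (x=5, y=5), (x=7, y=5), (x=4, y=6), (x=5, y=7), (x=7, y=7), (x=6, y=8)
  Distance 3: (x=5, y=4), (x=7, y=4), (x=4, y=5), (x=8, y=5), (x=3, y=6), (x=4, y=7), (x=5, y=8), (x=7, y=8), (x=6, y=9)
  Distance 4: (x=7, y=3), (x=4, y=4), (x=8, y=4), (x=3, y=5), (x=9, y=5), (x=8, y=6), (x=3, y=7), (x=4, y=8), (x=5, y=9), (x=7, y=9)
  Distance 5: (x=7, y=2), (x=4, y=3), (x=8, y=3), (x=3, y=4), (x=9, y=4), (x=2, y=5), (x=10, y=5), (x=9, y=6), (x=2, y=7), (x=3, y=8), (x=4, y=9), (x=8, y=9)
  Distance 6: (x=7, y=1), (x=6, y=2), (x=8, y=2), (x=3, y=3), (x=9, y=3), (x=2, y=4), (x=10, y=4), (x=1, y=5), (x=10, y=6), (x=1, y=7), (x=9, y=7), (x=2, y=8), (x=3, y=9), (x=9, y=9)
  Distance 7: (x=7, y=0), (x=8, y=1), (x=3, y=2), (x=9, y=2), (x=2, y=3), (x=1, y=4), (x=0, y=5), (x=1, y=6), (x=0, y=7), (x=10, y=7), (x=1, y=8), (x=9, y=8), (x=2, y=9), (x=10, y=9)
  Distance 8: (x=6, y=0), (x=8, y=0), (x=3, y=1), (x=9, y=1), (x=2, y=2), (x=10, y=2), (x=1, y=3), (x=0, y=4), (x=0, y=6), (x=10, y=8), (x=1, y=9)
  Distance 9: (x=3, y=0), (x=5, y=0), (x=9, y=0), (x=2, y=1), (x=4, y=1), (x=10, y=1), (x=1, y=2), (x=0, y=3), (x=0, y=9)
  Distance 10: (x=2, y=0), (x=4, y=0), (x=10, y=0), (x=1, y=1), (x=5, y=1), (x=0, y=2)
  Distance 11: (x=1, y=0), (x=0, y=1)
  Distance 12: (x=0, y=0)
Total reachable: 99 (grid has 99 open cells total)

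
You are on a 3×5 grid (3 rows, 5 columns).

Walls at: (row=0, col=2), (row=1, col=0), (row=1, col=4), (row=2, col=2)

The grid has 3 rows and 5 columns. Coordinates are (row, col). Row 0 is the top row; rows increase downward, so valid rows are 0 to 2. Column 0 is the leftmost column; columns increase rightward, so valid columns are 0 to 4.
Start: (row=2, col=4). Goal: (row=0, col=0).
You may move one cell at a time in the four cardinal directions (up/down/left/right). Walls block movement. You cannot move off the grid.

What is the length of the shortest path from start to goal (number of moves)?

Answer: Shortest path length: 6

Derivation:
BFS from (row=2, col=4) until reaching (row=0, col=0):
  Distance 0: (row=2, col=4)
  Distance 1: (row=2, col=3)
  Distance 2: (row=1, col=3)
  Distance 3: (row=0, col=3), (row=1, col=2)
  Distance 4: (row=0, col=4), (row=1, col=1)
  Distance 5: (row=0, col=1), (row=2, col=1)
  Distance 6: (row=0, col=0), (row=2, col=0)  <- goal reached here
One shortest path (6 moves): (row=2, col=4) -> (row=2, col=3) -> (row=1, col=3) -> (row=1, col=2) -> (row=1, col=1) -> (row=0, col=1) -> (row=0, col=0)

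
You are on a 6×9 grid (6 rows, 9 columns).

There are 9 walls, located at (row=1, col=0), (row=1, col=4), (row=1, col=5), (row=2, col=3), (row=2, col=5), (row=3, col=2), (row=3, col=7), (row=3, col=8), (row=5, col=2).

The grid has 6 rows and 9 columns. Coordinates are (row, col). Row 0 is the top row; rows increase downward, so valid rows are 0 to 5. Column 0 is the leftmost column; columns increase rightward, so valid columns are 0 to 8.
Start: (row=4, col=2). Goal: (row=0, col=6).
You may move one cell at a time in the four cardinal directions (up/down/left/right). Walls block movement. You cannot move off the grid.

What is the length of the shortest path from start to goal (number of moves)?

Answer: Shortest path length: 8

Derivation:
BFS from (row=4, col=2) until reaching (row=0, col=6):
  Distance 0: (row=4, col=2)
  Distance 1: (row=4, col=1), (row=4, col=3)
  Distance 2: (row=3, col=1), (row=3, col=3), (row=4, col=0), (row=4, col=4), (row=5, col=1), (row=5, col=3)
  Distance 3: (row=2, col=1), (row=3, col=0), (row=3, col=4), (row=4, col=5), (row=5, col=0), (row=5, col=4)
  Distance 4: (row=1, col=1), (row=2, col=0), (row=2, col=2), (row=2, col=4), (row=3, col=5), (row=4, col=6), (row=5, col=5)
  Distance 5: (row=0, col=1), (row=1, col=2), (row=3, col=6), (row=4, col=7), (row=5, col=6)
  Distance 6: (row=0, col=0), (row=0, col=2), (row=1, col=3), (row=2, col=6), (row=4, col=8), (row=5, col=7)
  Distance 7: (row=0, col=3), (row=1, col=6), (row=2, col=7), (row=5, col=8)
  Distance 8: (row=0, col=4), (row=0, col=6), (row=1, col=7), (row=2, col=8)  <- goal reached here
One shortest path (8 moves): (row=4, col=2) -> (row=4, col=3) -> (row=4, col=4) -> (row=4, col=5) -> (row=4, col=6) -> (row=3, col=6) -> (row=2, col=6) -> (row=1, col=6) -> (row=0, col=6)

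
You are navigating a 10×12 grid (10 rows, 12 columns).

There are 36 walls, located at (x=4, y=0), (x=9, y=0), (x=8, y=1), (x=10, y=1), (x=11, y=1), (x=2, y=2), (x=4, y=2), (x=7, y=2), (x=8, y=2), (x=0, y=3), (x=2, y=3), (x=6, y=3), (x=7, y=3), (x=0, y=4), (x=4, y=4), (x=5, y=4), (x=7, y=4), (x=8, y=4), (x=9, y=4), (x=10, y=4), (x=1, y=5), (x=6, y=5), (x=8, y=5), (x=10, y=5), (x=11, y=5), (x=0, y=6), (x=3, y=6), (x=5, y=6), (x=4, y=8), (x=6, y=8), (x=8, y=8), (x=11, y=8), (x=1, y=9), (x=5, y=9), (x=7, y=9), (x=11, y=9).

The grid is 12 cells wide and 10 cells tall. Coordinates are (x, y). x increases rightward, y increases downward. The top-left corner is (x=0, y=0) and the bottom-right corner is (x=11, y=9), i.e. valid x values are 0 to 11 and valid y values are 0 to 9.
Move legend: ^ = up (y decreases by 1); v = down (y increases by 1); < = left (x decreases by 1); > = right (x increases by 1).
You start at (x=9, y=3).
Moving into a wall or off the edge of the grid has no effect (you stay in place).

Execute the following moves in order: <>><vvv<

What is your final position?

Answer: Final position: (x=8, y=3)

Derivation:
Start: (x=9, y=3)
  < (left): (x=9, y=3) -> (x=8, y=3)
  > (right): (x=8, y=3) -> (x=9, y=3)
  > (right): (x=9, y=3) -> (x=10, y=3)
  < (left): (x=10, y=3) -> (x=9, y=3)
  [×3]v (down): blocked, stay at (x=9, y=3)
  < (left): (x=9, y=3) -> (x=8, y=3)
Final: (x=8, y=3)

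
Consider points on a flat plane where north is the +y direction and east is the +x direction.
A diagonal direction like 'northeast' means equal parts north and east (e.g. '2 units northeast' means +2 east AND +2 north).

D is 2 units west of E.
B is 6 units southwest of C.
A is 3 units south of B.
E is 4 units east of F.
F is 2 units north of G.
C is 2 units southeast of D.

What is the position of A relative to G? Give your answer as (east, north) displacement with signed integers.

Place G at the origin (east=0, north=0).
  F is 2 units north of G: delta (east=+0, north=+2); F at (east=0, north=2).
  E is 4 units east of F: delta (east=+4, north=+0); E at (east=4, north=2).
  D is 2 units west of E: delta (east=-2, north=+0); D at (east=2, north=2).
  C is 2 units southeast of D: delta (east=+2, north=-2); C at (east=4, north=0).
  B is 6 units southwest of C: delta (east=-6, north=-6); B at (east=-2, north=-6).
  A is 3 units south of B: delta (east=+0, north=-3); A at (east=-2, north=-9).
Therefore A relative to G: (east=-2, north=-9).

Answer: A is at (east=-2, north=-9) relative to G.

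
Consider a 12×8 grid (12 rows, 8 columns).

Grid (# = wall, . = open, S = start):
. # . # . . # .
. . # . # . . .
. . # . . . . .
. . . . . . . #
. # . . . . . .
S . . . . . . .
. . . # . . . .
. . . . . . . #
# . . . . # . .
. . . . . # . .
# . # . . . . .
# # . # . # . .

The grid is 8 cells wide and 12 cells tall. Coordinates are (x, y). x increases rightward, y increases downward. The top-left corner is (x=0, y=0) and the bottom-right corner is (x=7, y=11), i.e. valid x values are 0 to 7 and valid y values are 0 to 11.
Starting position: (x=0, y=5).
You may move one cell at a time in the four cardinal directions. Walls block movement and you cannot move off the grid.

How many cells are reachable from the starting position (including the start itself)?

BFS flood-fill from (x=0, y=5):
  Distance 0: (x=0, y=5)
  Distance 1: (x=0, y=4), (x=1, y=5), (x=0, y=6)
  Distance 2: (x=0, y=3), (x=2, y=5), (x=1, y=6), (x=0, y=7)
  Distance 3: (x=0, y=2), (x=1, y=3), (x=2, y=4), (x=3, y=5), (x=2, y=6), (x=1, y=7)
  Distance 4: (x=0, y=1), (x=1, y=2), (x=2, y=3), (x=3, y=4), (x=4, y=5), (x=2, y=7), (x=1, y=8)
  Distance 5: (x=0, y=0), (x=1, y=1), (x=3, y=3), (x=4, y=4), (x=5, y=5), (x=4, y=6), (x=3, y=7), (x=2, y=8), (x=1, y=9)
  Distance 6: (x=3, y=2), (x=4, y=3), (x=5, y=4), (x=6, y=5), (x=5, y=6), (x=4, y=7), (x=3, y=8), (x=0, y=9), (x=2, y=9), (x=1, y=10)
  Distance 7: (x=3, y=1), (x=4, y=2), (x=5, y=3), (x=6, y=4), (x=7, y=5), (x=6, y=6), (x=5, y=7), (x=4, y=8), (x=3, y=9)
  Distance 8: (x=5, y=2), (x=6, y=3), (x=7, y=4), (x=7, y=6), (x=6, y=7), (x=4, y=9), (x=3, y=10)
  Distance 9: (x=5, y=1), (x=6, y=2), (x=6, y=8), (x=4, y=10)
  Distance 10: (x=5, y=0), (x=6, y=1), (x=7, y=2), (x=7, y=8), (x=6, y=9), (x=5, y=10), (x=4, y=11)
  Distance 11: (x=4, y=0), (x=7, y=1), (x=7, y=9), (x=6, y=10)
  Distance 12: (x=7, y=0), (x=7, y=10), (x=6, y=11)
  Distance 13: (x=7, y=11)
Total reachable: 75 (grid has 77 open cells total)

Answer: Reachable cells: 75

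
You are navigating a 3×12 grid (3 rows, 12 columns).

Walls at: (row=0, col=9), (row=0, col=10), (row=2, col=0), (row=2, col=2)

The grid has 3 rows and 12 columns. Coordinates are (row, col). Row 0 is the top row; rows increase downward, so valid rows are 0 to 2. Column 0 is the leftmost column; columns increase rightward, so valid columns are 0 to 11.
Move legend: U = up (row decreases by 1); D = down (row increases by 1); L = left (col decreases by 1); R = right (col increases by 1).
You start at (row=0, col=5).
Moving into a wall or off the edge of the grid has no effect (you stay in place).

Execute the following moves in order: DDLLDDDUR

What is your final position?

Answer: Final position: (row=1, col=4)

Derivation:
Start: (row=0, col=5)
  D (down): (row=0, col=5) -> (row=1, col=5)
  D (down): (row=1, col=5) -> (row=2, col=5)
  L (left): (row=2, col=5) -> (row=2, col=4)
  L (left): (row=2, col=4) -> (row=2, col=3)
  [×3]D (down): blocked, stay at (row=2, col=3)
  U (up): (row=2, col=3) -> (row=1, col=3)
  R (right): (row=1, col=3) -> (row=1, col=4)
Final: (row=1, col=4)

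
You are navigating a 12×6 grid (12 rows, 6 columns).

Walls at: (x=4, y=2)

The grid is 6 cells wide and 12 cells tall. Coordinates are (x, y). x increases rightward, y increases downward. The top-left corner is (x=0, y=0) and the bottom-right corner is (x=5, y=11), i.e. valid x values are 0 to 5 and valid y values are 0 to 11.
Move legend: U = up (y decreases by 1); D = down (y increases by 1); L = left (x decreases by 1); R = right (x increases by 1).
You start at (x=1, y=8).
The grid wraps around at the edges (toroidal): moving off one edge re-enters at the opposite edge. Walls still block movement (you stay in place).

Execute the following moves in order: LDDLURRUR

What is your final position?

Answer: Final position: (x=2, y=8)

Derivation:
Start: (x=1, y=8)
  L (left): (x=1, y=8) -> (x=0, y=8)
  D (down): (x=0, y=8) -> (x=0, y=9)
  D (down): (x=0, y=9) -> (x=0, y=10)
  L (left): (x=0, y=10) -> (x=5, y=10)
  U (up): (x=5, y=10) -> (x=5, y=9)
  R (right): (x=5, y=9) -> (x=0, y=9)
  R (right): (x=0, y=9) -> (x=1, y=9)
  U (up): (x=1, y=9) -> (x=1, y=8)
  R (right): (x=1, y=8) -> (x=2, y=8)
Final: (x=2, y=8)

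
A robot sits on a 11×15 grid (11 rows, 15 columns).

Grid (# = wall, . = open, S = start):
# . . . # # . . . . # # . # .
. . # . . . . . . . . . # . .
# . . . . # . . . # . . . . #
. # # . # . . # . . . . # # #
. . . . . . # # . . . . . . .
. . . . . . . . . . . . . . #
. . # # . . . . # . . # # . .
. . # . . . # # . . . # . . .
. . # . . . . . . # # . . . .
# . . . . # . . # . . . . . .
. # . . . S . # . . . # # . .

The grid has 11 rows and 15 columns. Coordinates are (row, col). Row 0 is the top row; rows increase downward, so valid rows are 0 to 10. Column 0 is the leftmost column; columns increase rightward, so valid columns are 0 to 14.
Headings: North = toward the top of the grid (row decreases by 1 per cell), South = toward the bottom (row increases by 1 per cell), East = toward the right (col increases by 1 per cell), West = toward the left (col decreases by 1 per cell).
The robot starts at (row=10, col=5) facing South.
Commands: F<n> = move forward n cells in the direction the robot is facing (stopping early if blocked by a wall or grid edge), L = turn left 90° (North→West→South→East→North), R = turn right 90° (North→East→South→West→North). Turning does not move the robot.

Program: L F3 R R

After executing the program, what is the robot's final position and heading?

Start: (row=10, col=5), facing South
  L: turn left, now facing East
  F3: move forward 1/3 (blocked), now at (row=10, col=6)
  R: turn right, now facing South
  R: turn right, now facing West
Final: (row=10, col=6), facing West

Answer: Final position: (row=10, col=6), facing West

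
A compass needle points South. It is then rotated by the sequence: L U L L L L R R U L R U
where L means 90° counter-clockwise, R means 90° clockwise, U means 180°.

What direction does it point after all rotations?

Answer: Final heading: East

Derivation:
Start: South
  L (left (90° counter-clockwise)) -> East
  U (U-turn (180°)) -> West
  L (left (90° counter-clockwise)) -> South
  L (left (90° counter-clockwise)) -> East
  L (left (90° counter-clockwise)) -> North
  L (left (90° counter-clockwise)) -> West
  R (right (90° clockwise)) -> North
  R (right (90° clockwise)) -> East
  U (U-turn (180°)) -> West
  L (left (90° counter-clockwise)) -> South
  R (right (90° clockwise)) -> West
  U (U-turn (180°)) -> East
Final: East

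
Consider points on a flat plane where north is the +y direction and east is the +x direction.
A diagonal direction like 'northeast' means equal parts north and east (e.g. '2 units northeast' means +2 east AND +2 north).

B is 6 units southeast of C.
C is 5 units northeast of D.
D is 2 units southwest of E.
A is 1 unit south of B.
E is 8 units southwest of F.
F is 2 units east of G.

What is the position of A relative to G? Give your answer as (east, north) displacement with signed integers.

Answer: A is at (east=3, north=-12) relative to G.

Derivation:
Place G at the origin (east=0, north=0).
  F is 2 units east of G: delta (east=+2, north=+0); F at (east=2, north=0).
  E is 8 units southwest of F: delta (east=-8, north=-8); E at (east=-6, north=-8).
  D is 2 units southwest of E: delta (east=-2, north=-2); D at (east=-8, north=-10).
  C is 5 units northeast of D: delta (east=+5, north=+5); C at (east=-3, north=-5).
  B is 6 units southeast of C: delta (east=+6, north=-6); B at (east=3, north=-11).
  A is 1 unit south of B: delta (east=+0, north=-1); A at (east=3, north=-12).
Therefore A relative to G: (east=3, north=-12).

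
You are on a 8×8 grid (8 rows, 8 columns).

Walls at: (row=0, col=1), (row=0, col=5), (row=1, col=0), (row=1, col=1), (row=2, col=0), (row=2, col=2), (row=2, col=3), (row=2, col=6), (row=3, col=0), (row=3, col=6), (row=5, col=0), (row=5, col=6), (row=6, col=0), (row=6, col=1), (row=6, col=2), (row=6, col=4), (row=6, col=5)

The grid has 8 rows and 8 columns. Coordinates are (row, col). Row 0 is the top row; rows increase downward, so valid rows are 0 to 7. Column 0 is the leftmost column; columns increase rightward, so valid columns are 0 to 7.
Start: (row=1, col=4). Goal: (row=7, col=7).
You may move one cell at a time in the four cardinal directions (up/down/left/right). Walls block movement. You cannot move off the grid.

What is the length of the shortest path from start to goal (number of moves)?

Answer: Shortest path length: 9

Derivation:
BFS from (row=1, col=4) until reaching (row=7, col=7):
  Distance 0: (row=1, col=4)
  Distance 1: (row=0, col=4), (row=1, col=3), (row=1, col=5), (row=2, col=4)
  Distance 2: (row=0, col=3), (row=1, col=2), (row=1, col=6), (row=2, col=5), (row=3, col=4)
  Distance 3: (row=0, col=2), (row=0, col=6), (row=1, col=7), (row=3, col=3), (row=3, col=5), (row=4, col=4)
  Distance 4: (row=0, col=7), (row=2, col=7), (row=3, col=2), (row=4, col=3), (row=4, col=5), (row=5, col=4)
  Distance 5: (row=3, col=1), (row=3, col=7), (row=4, col=2), (row=4, col=6), (row=5, col=3), (row=5, col=5)
  Distance 6: (row=2, col=1), (row=4, col=1), (row=4, col=7), (row=5, col=2), (row=6, col=3)
  Distance 7: (row=4, col=0), (row=5, col=1), (row=5, col=7), (row=7, col=3)
  Distance 8: (row=6, col=7), (row=7, col=2), (row=7, col=4)
  Distance 9: (row=6, col=6), (row=7, col=1), (row=7, col=5), (row=7, col=7)  <- goal reached here
One shortest path (9 moves): (row=1, col=4) -> (row=1, col=5) -> (row=1, col=6) -> (row=1, col=7) -> (row=2, col=7) -> (row=3, col=7) -> (row=4, col=7) -> (row=5, col=7) -> (row=6, col=7) -> (row=7, col=7)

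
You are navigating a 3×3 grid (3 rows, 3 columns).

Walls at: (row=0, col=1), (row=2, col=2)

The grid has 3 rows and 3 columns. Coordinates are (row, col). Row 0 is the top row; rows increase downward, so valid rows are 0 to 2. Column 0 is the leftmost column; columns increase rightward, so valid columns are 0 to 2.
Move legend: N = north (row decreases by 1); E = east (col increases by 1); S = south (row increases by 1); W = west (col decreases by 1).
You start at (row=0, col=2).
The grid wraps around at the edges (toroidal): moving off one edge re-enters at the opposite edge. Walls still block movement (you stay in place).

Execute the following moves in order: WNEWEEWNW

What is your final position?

Answer: Final position: (row=0, col=2)

Derivation:
Start: (row=0, col=2)
  W (west): blocked, stay at (row=0, col=2)
  N (north): blocked, stay at (row=0, col=2)
  E (east): (row=0, col=2) -> (row=0, col=0)
  W (west): (row=0, col=0) -> (row=0, col=2)
  E (east): (row=0, col=2) -> (row=0, col=0)
  E (east): blocked, stay at (row=0, col=0)
  W (west): (row=0, col=0) -> (row=0, col=2)
  N (north): blocked, stay at (row=0, col=2)
  W (west): blocked, stay at (row=0, col=2)
Final: (row=0, col=2)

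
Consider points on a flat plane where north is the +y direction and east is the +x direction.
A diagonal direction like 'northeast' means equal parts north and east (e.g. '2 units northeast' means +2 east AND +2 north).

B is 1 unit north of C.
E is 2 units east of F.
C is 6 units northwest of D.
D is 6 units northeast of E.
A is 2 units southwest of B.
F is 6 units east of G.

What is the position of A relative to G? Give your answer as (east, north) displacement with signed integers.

Place G at the origin (east=0, north=0).
  F is 6 units east of G: delta (east=+6, north=+0); F at (east=6, north=0).
  E is 2 units east of F: delta (east=+2, north=+0); E at (east=8, north=0).
  D is 6 units northeast of E: delta (east=+6, north=+6); D at (east=14, north=6).
  C is 6 units northwest of D: delta (east=-6, north=+6); C at (east=8, north=12).
  B is 1 unit north of C: delta (east=+0, north=+1); B at (east=8, north=13).
  A is 2 units southwest of B: delta (east=-2, north=-2); A at (east=6, north=11).
Therefore A relative to G: (east=6, north=11).

Answer: A is at (east=6, north=11) relative to G.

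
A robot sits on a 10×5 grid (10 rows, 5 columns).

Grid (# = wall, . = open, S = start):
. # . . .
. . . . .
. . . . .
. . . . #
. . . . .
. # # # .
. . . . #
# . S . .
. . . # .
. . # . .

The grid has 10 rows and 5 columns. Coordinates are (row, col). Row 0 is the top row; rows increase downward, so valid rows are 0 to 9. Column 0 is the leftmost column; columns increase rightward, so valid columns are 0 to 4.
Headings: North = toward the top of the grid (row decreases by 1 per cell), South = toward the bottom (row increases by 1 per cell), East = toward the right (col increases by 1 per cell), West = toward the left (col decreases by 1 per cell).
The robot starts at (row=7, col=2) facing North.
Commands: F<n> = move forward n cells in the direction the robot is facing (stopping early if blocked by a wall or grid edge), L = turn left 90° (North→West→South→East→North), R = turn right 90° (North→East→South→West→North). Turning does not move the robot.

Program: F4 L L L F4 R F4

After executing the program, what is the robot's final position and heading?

Answer: Final position: (row=7, col=3), facing South

Derivation:
Start: (row=7, col=2), facing North
  F4: move forward 1/4 (blocked), now at (row=6, col=2)
  L: turn left, now facing West
  L: turn left, now facing South
  L: turn left, now facing East
  F4: move forward 1/4 (blocked), now at (row=6, col=3)
  R: turn right, now facing South
  F4: move forward 1/4 (blocked), now at (row=7, col=3)
Final: (row=7, col=3), facing South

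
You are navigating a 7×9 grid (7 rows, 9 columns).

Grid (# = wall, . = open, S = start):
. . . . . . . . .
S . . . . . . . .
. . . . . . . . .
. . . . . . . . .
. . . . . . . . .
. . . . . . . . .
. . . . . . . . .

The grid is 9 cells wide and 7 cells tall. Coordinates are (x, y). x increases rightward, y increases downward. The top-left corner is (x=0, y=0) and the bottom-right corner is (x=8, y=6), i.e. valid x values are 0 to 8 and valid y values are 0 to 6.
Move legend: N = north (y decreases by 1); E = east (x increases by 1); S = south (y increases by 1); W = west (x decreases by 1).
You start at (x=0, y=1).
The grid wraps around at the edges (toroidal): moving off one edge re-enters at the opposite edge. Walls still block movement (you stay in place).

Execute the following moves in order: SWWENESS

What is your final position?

Start: (x=0, y=1)
  S (south): (x=0, y=1) -> (x=0, y=2)
  W (west): (x=0, y=2) -> (x=8, y=2)
  W (west): (x=8, y=2) -> (x=7, y=2)
  E (east): (x=7, y=2) -> (x=8, y=2)
  N (north): (x=8, y=2) -> (x=8, y=1)
  E (east): (x=8, y=1) -> (x=0, y=1)
  S (south): (x=0, y=1) -> (x=0, y=2)
  S (south): (x=0, y=2) -> (x=0, y=3)
Final: (x=0, y=3)

Answer: Final position: (x=0, y=3)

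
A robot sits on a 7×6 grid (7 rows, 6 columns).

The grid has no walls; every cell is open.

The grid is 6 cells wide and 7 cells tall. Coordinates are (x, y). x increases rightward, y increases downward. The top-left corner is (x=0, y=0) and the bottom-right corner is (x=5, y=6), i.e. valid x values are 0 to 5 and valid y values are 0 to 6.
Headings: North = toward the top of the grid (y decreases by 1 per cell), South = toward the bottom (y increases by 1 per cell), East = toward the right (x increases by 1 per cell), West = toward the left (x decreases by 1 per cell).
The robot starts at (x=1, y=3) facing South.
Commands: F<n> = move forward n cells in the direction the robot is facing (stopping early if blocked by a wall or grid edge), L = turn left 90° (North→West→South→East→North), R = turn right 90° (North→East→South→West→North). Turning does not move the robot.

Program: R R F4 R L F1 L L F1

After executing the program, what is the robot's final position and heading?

Start: (x=1, y=3), facing South
  R: turn right, now facing West
  R: turn right, now facing North
  F4: move forward 3/4 (blocked), now at (x=1, y=0)
  R: turn right, now facing East
  L: turn left, now facing North
  F1: move forward 0/1 (blocked), now at (x=1, y=0)
  L: turn left, now facing West
  L: turn left, now facing South
  F1: move forward 1, now at (x=1, y=1)
Final: (x=1, y=1), facing South

Answer: Final position: (x=1, y=1), facing South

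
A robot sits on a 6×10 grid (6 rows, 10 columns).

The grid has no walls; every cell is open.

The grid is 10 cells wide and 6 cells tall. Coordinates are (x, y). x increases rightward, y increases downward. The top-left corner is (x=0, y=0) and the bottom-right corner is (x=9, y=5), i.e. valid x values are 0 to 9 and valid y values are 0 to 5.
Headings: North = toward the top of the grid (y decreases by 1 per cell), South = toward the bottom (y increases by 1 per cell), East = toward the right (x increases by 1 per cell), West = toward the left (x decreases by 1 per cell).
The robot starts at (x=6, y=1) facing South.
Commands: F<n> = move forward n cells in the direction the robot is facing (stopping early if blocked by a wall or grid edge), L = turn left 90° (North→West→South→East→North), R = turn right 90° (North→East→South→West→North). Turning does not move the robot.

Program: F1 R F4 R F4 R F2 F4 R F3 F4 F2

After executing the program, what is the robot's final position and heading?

Answer: Final position: (x=8, y=5), facing South

Derivation:
Start: (x=6, y=1), facing South
  F1: move forward 1, now at (x=6, y=2)
  R: turn right, now facing West
  F4: move forward 4, now at (x=2, y=2)
  R: turn right, now facing North
  F4: move forward 2/4 (blocked), now at (x=2, y=0)
  R: turn right, now facing East
  F2: move forward 2, now at (x=4, y=0)
  F4: move forward 4, now at (x=8, y=0)
  R: turn right, now facing South
  F3: move forward 3, now at (x=8, y=3)
  F4: move forward 2/4 (blocked), now at (x=8, y=5)
  F2: move forward 0/2 (blocked), now at (x=8, y=5)
Final: (x=8, y=5), facing South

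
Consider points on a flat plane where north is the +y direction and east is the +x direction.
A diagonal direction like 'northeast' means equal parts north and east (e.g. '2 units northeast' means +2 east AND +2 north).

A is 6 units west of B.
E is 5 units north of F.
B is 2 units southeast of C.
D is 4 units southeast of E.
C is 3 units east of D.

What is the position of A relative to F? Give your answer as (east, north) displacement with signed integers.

Place F at the origin (east=0, north=0).
  E is 5 units north of F: delta (east=+0, north=+5); E at (east=0, north=5).
  D is 4 units southeast of E: delta (east=+4, north=-4); D at (east=4, north=1).
  C is 3 units east of D: delta (east=+3, north=+0); C at (east=7, north=1).
  B is 2 units southeast of C: delta (east=+2, north=-2); B at (east=9, north=-1).
  A is 6 units west of B: delta (east=-6, north=+0); A at (east=3, north=-1).
Therefore A relative to F: (east=3, north=-1).

Answer: A is at (east=3, north=-1) relative to F.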